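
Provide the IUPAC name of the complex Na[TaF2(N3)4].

sodium tetraazidodifluorotantalate(V)

The 1 sodium counter-ion carries a total charge of +1, so each complex ion is 1−.
Ligand charges: 4×azido (-1 each), 2×fluoro (-1 each); total -6. So Ta + (-6) = 1−, giving Ta = +5.
The complex ion is anionic, so tantalum takes the -ate form tantalate(V).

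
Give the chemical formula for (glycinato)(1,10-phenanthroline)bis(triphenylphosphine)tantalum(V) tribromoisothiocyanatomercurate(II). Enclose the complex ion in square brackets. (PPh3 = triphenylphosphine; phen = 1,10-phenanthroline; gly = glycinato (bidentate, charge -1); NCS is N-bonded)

[Ta(gly)(phen)(PPh3)2][HgBr3(NCS)]2

Cation [Ta…]: ligand charges -1, Ta(V) ⇒ ion charge 4+.
Anion [Hg…]: ligand charges -4, Hg(II) ⇒ ion charge 2−.
One 4+ cation requires 2 of the 2− anion.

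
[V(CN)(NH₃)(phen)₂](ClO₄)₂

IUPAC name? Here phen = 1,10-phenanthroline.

The 2 perchlorate counter-ions carry a total charge of -2, so each complex ion is 2+.
Ligand charges: 1×cyano (-1 each), 2×1,10-phenanthroline (neutral), 1×ammine (neutral); total -1. So V + (-1) = 2+, giving V = +3.
Ligands are named alphabetically: ammine before cyano before phenanthroline.

amminecyanobis(1,10-phenanthroline)vanadium(III) perchlorate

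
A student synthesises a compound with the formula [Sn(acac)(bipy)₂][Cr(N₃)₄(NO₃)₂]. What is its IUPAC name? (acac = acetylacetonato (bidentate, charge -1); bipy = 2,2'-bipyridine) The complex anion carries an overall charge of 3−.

Both ions are complex: the cation is named first with the plain metal name, the anion second with the -ate form; each ion's ligands are alphabetised independently.
The complex anion is given as 3−; its ligand charges sum to -6, so Cr = +3.
A 1:1 salt means the cation carries the equal and opposite charge, 3+.
Cation: ligand charges sum to -1; for the ion to be 3+, Sn = +4.

(acetylacetonato)bis(2,2'-bipyridine)tin(IV) tetraazidodinitratochromate(III)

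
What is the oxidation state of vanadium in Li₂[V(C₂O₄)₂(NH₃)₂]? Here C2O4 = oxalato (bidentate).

2 lithium outside the brackets (+1 each) → the complex ion is 2−.
Ligand charges: 2×C2O4 = -4; 2×NH3 neutral; sum -4.
V + (-4) = 2− ⇒ V is +2.

+2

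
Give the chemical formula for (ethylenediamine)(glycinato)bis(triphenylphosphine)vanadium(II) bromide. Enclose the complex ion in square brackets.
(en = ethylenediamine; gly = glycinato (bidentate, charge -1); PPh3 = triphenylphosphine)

Ligands: 1 ethylenediamine (en, neutral), 1 glycinato (gly, -1), 2 triphenylphosphine (PPh3, neutral). Ligand charge sum = -1.
Charge balance with bromide (-1) requires 1 complex ion per 1 bromide.

[V(en)(gly)(PPh3)2]Br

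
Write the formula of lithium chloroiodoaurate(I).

Li[AuClI]

Ligands: 1 iodo (I, -1), 1 chloro (Cl, -1). Ligand charge sum = -2.
With Au in oxidation state +1, the complex ion is [Au...]^1−.
Charge balance with lithium (+1) requires 1 complex ion per 1 lithium.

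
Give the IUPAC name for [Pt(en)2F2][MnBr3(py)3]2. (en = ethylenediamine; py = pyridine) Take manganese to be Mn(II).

bis(ethylenediamine)difluoroplatinum(IV) tribromotris(pyridine)manganate(II)

Both ions are complex: the cation is named first with the plain metal name, the anion second with the -ate form; each ion's ligands are alphabetised independently.
Mn is given as +2; the anion's ligand charges sum to -3, so the complex anion is 1−.
With 2 anions per cation, the cation must be 2×1 = 2+.
Cation: ligand charges sum to -2; for the ion to be 2+, Pt = +4.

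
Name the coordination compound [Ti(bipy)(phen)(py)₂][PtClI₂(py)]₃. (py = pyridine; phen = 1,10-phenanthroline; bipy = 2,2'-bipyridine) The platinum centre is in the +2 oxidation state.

Both ions are complex: the cation is named first with the plain metal name, the anion second with the -ate form; each ion's ligands are alphabetised independently.
Pt is given as +2; the anion's ligand charges sum to -3, so the complex anion is 1−.
With 3 anions per cation, the cation must be 3×1 = 3+.
Cation: ligand charges sum to 0; for the ion to be 3+, Ti = +3.

(2,2'-bipyridine)(1,10-phenanthroline)bis(pyridine)titanium(III) chlorodiiodo(pyridine)platinate(II)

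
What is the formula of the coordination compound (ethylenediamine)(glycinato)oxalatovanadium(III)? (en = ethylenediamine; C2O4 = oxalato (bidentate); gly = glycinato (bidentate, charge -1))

[V(C2O4)(en)(gly)]

Ligands: 1 ethylenediamine (en, neutral), 1 oxalato (C2O4, -2), 1 glycinato (gly, -1). Ligand charge sum = -3.
With V in oxidation state +3, the complex ion is [V...].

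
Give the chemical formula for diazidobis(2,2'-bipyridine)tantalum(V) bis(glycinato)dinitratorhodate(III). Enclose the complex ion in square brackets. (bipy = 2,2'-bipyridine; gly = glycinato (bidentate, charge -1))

[Ta(bipy)2(N3)2][Rh(gly)2(NO3)2]3

Cation [Ta…]: ligand charges -2, Ta(V) ⇒ ion charge 3+.
Anion [Rh…]: ligand charges -4, Rh(III) ⇒ ion charge 1−.
One 3+ cation requires 3 of the 1− anion.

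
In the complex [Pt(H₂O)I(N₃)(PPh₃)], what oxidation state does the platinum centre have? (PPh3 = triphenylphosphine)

+2

No counter-ion: the bracketed complex is neutral.
Ligand charges: 1×H2O neutral; 1×PPh3 neutral; 1×I = -1; 1×N3 = -1; sum -2.
Pt + (-2) = 0 ⇒ Pt is +2.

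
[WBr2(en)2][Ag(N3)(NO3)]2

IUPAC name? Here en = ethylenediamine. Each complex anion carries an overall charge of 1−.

The complex anion is given as 1−; its ligand charges sum to -2, so Ag = +1.
With 2 anions per cation, the cation must be 2×1 = 2+.
Cation: ligand charges sum to -2; for the ion to be 2+, W = +4.

dibromobis(ethylenediamine)tungsten(IV) azidonitratoargentate(I)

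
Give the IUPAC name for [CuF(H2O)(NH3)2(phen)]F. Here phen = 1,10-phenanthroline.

The 1 fluoride counter-ion carries a total charge of -1, so each complex ion is 1+.
Ligand charges: 1×1,10-phenanthroline (neutral), 1×aqua (neutral), 1×fluoro (-1 each), 2×ammine (neutral); total -1. So Cu + (-1) = 1+, giving Cu = +2.
Ligands are named alphabetically: ammine before aqua before fluoro before phenanthroline.

diammineaquafluoro(1,10-phenanthroline)copper(II) fluoride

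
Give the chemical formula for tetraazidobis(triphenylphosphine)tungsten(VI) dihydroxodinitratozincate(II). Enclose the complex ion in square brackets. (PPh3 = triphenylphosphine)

[W(N3)4(PPh3)2][Zn(NO3)2(OH)2]

Cation [W…]: ligand charges -4, W(VI) ⇒ ion charge 2+.
Anion [Zn…]: ligand charges -4, Zn(II) ⇒ ion charge 2−.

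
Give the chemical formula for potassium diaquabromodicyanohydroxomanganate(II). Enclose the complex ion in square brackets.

Ligands: 1 bromo (Br, -1), 1 hydroxo (OH, -1), 2 cyano (CN, -1), 2 aqua (H2O, neutral). Ligand charge sum = -4.
Charge balance with potassium (+1) requires 1 complex ion per 2 potassium.

K2[MnBr(CN)2(H2O)2(OH)]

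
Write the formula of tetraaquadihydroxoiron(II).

[Fe(H2O)4(OH)2]

Ligands: 2 hydroxo (OH, -1), 4 aqua (H2O, neutral). Ligand charge sum = -2.
With Fe in oxidation state +2, the complex ion is [Fe...].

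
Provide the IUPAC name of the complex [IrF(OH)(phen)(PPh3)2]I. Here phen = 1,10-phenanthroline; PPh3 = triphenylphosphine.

The 1 iodide counter-ion carries a total charge of -1, so each complex ion is 1+.
Ligand charges: 1×hydroxo (-1 each), 1×1,10-phenanthroline (neutral), 2×triphenylphosphine (neutral), 1×fluoro (-1 each); total -2. So Ir + (-2) = 1+, giving Ir = +3.
Ligands are named alphabetically: fluoro before hydroxo before phenanthroline before triphenylphosphine.

fluorohydroxo(1,10-phenanthroline)bis(triphenylphosphine)iridium(III) iodide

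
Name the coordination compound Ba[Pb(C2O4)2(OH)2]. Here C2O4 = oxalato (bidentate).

The 1 barium counter-ion carries a total charge of +2, so each complex ion is 2−.
Ligand charges: 2×oxalato (-2 each), 2×hydroxo (-1 each); total -6. So Pb + (-6) = 2−, giving Pb = +4.
Ligands are named alphabetically: hydroxo before oxalato.
The complex ion is anionic, so lead takes the -ate form plumbate(IV).

barium dihydroxodioxalatoplumbate(IV)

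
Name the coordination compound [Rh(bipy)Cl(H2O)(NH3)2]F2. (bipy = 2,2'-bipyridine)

diammineaqua(2,2'-bipyridine)chlororhodium(III) fluoride

The 2 fluoride counter-ions carry a total charge of -2, so each complex ion is 2+.
Ligand charges: 2×ammine (neutral), 1×chloro (-1 each), 1×2,2'-bipyridine (neutral), 1×aqua (neutral); total -1. So Rh + (-1) = 2+, giving Rh = +3.
Ligands are named alphabetically: ammine before aqua before bipyridine before chloro.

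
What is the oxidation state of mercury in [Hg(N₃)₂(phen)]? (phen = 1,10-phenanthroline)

+2

No counter-ion: the bracketed complex is neutral.
Ligand charges: 2×N3 = -2; 1×phen neutral; sum -2.
Hg + (-2) = 0 ⇒ Hg is +2.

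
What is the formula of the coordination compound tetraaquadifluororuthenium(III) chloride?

[RuF2(H2O)4]Cl

Ligands: 4 aqua (H2O, neutral), 2 fluoro (F, -1). Ligand charge sum = -2.
With Ru in oxidation state +3, the complex ion is [Ru...]^1+.
Charge balance with chloride (-1) requires 1 complex ion per 1 chloride.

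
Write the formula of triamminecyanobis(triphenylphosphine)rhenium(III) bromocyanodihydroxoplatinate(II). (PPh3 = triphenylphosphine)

Cation [Re…]: ligand charges -1, Re(III) ⇒ ion charge 2+.
Anion [Pt…]: ligand charges -4, Pt(II) ⇒ ion charge 2−.

[Re(CN)(NH3)3(PPh3)2][PtBr(CN)(OH)2]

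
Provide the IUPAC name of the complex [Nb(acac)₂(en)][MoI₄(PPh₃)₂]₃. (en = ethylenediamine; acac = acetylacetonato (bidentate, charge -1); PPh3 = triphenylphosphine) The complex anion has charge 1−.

Both ions are complex: the cation is named first with the plain metal name, the anion second with the -ate form; each ion's ligands are alphabetised independently.
The complex anion is given as 1−; its ligand charges sum to -4, so Mo = +3.
With 3 anions per cation, the cation must be 3×1 = 3+.
Cation: ligand charges sum to -2; for the ion to be 3+, Nb = +5.

bis(acetylacetonato)(ethylenediamine)niobium(V) tetraiodobis(triphenylphosphine)molybdate(III)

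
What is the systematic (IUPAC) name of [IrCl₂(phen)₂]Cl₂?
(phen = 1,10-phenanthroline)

dichlorobis(1,10-phenanthroline)iridium(IV) chloride

The 2 chloride counter-ions carry a total charge of -2, so each complex ion is 2+.
Ligand charges: 2×1,10-phenanthroline (neutral), 2×chloro (-1 each); total -2. So Ir + (-2) = 2+, giving Ir = +4.
Ligands are named alphabetically: chloro before phenanthroline.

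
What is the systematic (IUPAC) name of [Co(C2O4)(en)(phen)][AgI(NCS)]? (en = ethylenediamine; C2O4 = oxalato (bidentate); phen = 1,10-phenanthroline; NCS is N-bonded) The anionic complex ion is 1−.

(ethylenediamine)oxalato(1,10-phenanthroline)cobalt(III) iodoisothiocyanatoargentate(I)

Both ions are complex: the cation is named first with the plain metal name, the anion second with the -ate form; each ion's ligands are alphabetised independently.
The complex anion is given as 1−; its ligand charges sum to -2, so Ag = +1.
A 1:1 salt means the cation carries the equal and opposite charge, 1+.
Cation: ligand charges sum to -2; for the ion to be 1+, Co = +3.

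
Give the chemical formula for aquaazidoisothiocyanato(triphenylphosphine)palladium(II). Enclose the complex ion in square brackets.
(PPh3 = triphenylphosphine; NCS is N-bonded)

[Pd(H2O)(N3)(NCS)(PPh3)]

Ligands: 1 aqua (H2O, neutral), 1 triphenylphosphine (PPh3, neutral), 1 azido (N3, -1), 1 isothiocyanato (NCS, -1). Ligand charge sum = -2.
With Pd in oxidation state +2, the complex ion is [Pd...].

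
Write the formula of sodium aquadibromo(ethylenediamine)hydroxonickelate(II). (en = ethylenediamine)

Ligands: 1 hydroxo (OH, -1), 2 bromo (Br, -1), 1 ethylenediamine (en, neutral), 1 aqua (H2O, neutral). Ligand charge sum = -3.
With Ni in oxidation state +2, the complex ion is [Ni...]^1−.
Charge balance with sodium (+1) requires 1 complex ion per 1 sodium.

Na[NiBr2(en)(H2O)(OH)]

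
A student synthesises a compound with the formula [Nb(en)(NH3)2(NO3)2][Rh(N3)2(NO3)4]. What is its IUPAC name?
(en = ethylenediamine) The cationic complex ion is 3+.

diammine(ethylenediamine)dinitratoniobium(V) diazidotetranitratorhodate(III)

Both ions are complex: the cation is named first with the plain metal name, the anion second with the -ate form; each ion's ligands are alphabetised independently.
The complex cation is given as 3+; its ligand charges sum to -2, so Nb = +5.
A 1:1 salt means the anion carries the equal and opposite charge, 3−.
Anion: ligand charges sum to -6; for the ion to be 3−, Rh = +3.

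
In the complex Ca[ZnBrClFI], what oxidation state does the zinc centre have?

+2

1 calcium outside the brackets (+2 each) → the complex ion is 2−.
Ligand charges: 1×Cl = -1; 1×Br = -1; 1×I = -1; 1×F = -1; sum -4.
Zn + (-4) = 2− ⇒ Zn is +2.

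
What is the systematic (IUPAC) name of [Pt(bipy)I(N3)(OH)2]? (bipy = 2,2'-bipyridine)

azido(2,2'-bipyridine)dihydroxoiodoplatinum(IV)

There is no counter-ion, so the complex is neutral overall.
Ligand charges: 1×azido (-1 each), 2×hydroxo (-1 each), 1×iodo (-1 each), 1×2,2'-bipyridine (neutral); total -4. So Pt + (-4) = 0, giving Pt = +4.
Ligands are named alphabetically: azido before bipyridine before hydroxo before iodo.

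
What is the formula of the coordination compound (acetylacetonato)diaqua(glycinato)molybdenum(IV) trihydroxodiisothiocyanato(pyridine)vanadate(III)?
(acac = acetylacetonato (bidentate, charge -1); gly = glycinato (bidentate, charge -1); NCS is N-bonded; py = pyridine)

Cation [Mo…]: ligand charges -2, Mo(IV) ⇒ ion charge 2+.
Anion [V…]: ligand charges -5, V(III) ⇒ ion charge 2−.
One 2+ cation balances one 2− anion.

[Mo(acac)(gly)(H2O)2][V(NCS)2(OH)3(py)]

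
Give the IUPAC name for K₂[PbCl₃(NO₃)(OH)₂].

The 2 potassium counter-ions carry a total charge of +2, so each complex ion is 2−.
Ligand charges: 2×hydroxo (-1 each), 1×nitrato (-1 each), 3×chloro (-1 each); total -6. So Pb + (-6) = 2−, giving Pb = +4.
The complex ion is anionic, so lead takes the -ate form plumbate(IV).

potassium trichlorodihydroxonitratoplumbate(IV)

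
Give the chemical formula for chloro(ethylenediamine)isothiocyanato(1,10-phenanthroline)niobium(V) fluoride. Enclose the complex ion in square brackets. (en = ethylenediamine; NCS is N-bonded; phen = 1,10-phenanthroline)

Ligands: 1 chloro (Cl, -1), 1 ethylenediamine (en, neutral), 1 isothiocyanato (NCS, -1), 1 1,10-phenanthroline (phen, neutral). Ligand charge sum = -2.
With Nb in oxidation state +5, the complex ion is [Nb...]^3+.
Charge balance with fluoride (-1) requires 1 complex ion per 3 fluoride.

[NbCl(en)(NCS)(phen)]F3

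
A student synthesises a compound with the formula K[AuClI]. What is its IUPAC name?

The 1 potassium counter-ion carries a total charge of +1, so each complex ion is 1−.
Ligand charges: 1×iodo (-1 each), 1×chloro (-1 each); total -2. So Au + (-2) = 1−, giving Au = +1.
The complex ion is anionic, so gold takes the -ate form aurate(I).

potassium chloroiodoaurate(I)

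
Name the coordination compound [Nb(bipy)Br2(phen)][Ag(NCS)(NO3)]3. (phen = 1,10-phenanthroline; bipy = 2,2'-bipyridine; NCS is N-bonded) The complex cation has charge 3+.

(2,2'-bipyridine)dibromo(1,10-phenanthroline)niobium(V) isothiocyanatonitratoargentate(I)

Both ions are complex: the cation is named first with the plain metal name, the anion second with the -ate form; each ion's ligands are alphabetised independently.
The complex cation is given as 3+; its ligand charges sum to -2, so Nb = +5.
With 3 anions per cation, each anion must be 3/3 = 1−.
Anion: ligand charges sum to -2; for the ion to be 1−, Ag = +1.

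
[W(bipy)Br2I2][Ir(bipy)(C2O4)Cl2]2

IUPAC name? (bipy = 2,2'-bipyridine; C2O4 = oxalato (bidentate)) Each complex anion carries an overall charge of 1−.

Both ions are complex: the cation is named first with the plain metal name, the anion second with the -ate form; each ion's ligands are alphabetised independently.
The complex anion is given as 1−; its ligand charges sum to -4, so Ir = +3.
With 2 anions per cation, the cation must be 2×1 = 2+.
Cation: ligand charges sum to -4; for the ion to be 2+, W = +6.

(2,2'-bipyridine)dibromodiiodotungsten(VI) (2,2'-bipyridine)dichlorooxalatoiridate(III)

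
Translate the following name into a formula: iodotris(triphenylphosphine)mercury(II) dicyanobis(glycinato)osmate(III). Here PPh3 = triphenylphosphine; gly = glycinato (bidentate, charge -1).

Cation [Hg…]: ligand charges -1, Hg(II) ⇒ ion charge 1+.
Anion [Os…]: ligand charges -4, Os(III) ⇒ ion charge 1−.
One 1+ cation balances one 1− anion.

[HgI(PPh3)3][Os(CN)2(gly)2]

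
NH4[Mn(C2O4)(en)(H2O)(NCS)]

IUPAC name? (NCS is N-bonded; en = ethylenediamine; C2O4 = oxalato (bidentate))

ammonium aqua(ethylenediamine)isothiocyanatooxalatomanganate(II)

The 1 ammonium counter-ion carries a total charge of +1, so each complex ion is 1−.
Ligand charges: 1×aqua (neutral), 1×isothiocyanato (-1 each), 1×ethylenediamine (neutral), 1×oxalato (-2 each); total -3. So Mn + (-3) = 1−, giving Mn = +2.
Ligands are named alphabetically: aqua before ethylenediamine before isothiocyanato before oxalato.
The complex ion is anionic, so manganese takes the -ate form manganate(II).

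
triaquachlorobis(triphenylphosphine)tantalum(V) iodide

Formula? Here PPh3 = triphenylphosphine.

[TaCl(H2O)3(PPh3)2]I4

Ligands: 2 triphenylphosphine (PPh3, neutral), 1 chloro (Cl, -1), 3 aqua (H2O, neutral). Ligand charge sum = -1.
With Ta in oxidation state +5, the complex ion is [Ta...]^4+.
Charge balance with iodide (-1) requires 1 complex ion per 4 iodide.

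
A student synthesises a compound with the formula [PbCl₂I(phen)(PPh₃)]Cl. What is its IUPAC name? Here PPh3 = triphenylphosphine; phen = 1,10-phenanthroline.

The 1 chloride counter-ion carries a total charge of -1, so each complex ion is 1+.
Ligand charges: 1×triphenylphosphine (neutral), 1×iodo (-1 each), 1×1,10-phenanthroline (neutral), 2×chloro (-1 each); total -3. So Pb + (-3) = 1+, giving Pb = +4.
Ligands are named alphabetically: chloro before iodo before phenanthroline before triphenylphosphine.

dichloroiodo(1,10-phenanthroline)(triphenylphosphine)lead(IV) chloride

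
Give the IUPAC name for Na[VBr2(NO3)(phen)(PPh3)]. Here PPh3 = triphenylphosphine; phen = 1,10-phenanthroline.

The 1 sodium counter-ion carries a total charge of +1, so each complex ion is 1−.
Ligand charges: 1×triphenylphosphine (neutral), 1×1,10-phenanthroline (neutral), 2×bromo (-1 each), 1×nitrato (-1 each); total -3. So V + (-3) = 1−, giving V = +2.
The complex ion is anionic, so vanadium takes the -ate form vanadate(II).

sodium dibromonitrato(1,10-phenanthroline)(triphenylphosphine)vanadate(II)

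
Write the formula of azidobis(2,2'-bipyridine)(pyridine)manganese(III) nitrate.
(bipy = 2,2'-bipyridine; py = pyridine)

Ligands: 2 2,2'-bipyridine (bipy, neutral), 1 pyridine (py, neutral), 1 azido (N3, -1). Ligand charge sum = -1.
Charge balance with nitrate (-1) requires 1 complex ion per 2 nitrate.

[Mn(bipy)2(N3)(py)](NO3)2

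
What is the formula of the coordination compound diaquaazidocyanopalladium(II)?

[Pd(CN)(H2O)2(N3)]

Ligands: 1 cyano (CN, -1), 1 azido (N3, -1), 2 aqua (H2O, neutral). Ligand charge sum = -2.
With Pd in oxidation state +2, the complex ion is [Pd...].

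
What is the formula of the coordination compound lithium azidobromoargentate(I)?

Li[AgBr(N3)]

Ligands: 1 bromo (Br, -1), 1 azido (N3, -1). Ligand charge sum = -2.
With Ag in oxidation state +1, the complex ion is [Ag...]^1−.
Charge balance with lithium (+1) requires 1 complex ion per 1 lithium.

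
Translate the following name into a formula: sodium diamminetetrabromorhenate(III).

Na[ReBr4(NH3)2]

Ligands: 4 bromo (Br, -1), 2 ammine (NH3, neutral). Ligand charge sum = -4.
With Re in oxidation state +3, the complex ion is [Re...]^1−.
Charge balance with sodium (+1) requires 1 complex ion per 1 sodium.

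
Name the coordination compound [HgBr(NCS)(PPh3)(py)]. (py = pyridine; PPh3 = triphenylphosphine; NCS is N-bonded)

bromoisothiocyanato(pyridine)(triphenylphosphine)mercury(II)

There is no counter-ion, so the complex is neutral overall.
Ligand charges: 1×pyridine (neutral), 1×triphenylphosphine (neutral), 1×bromo (-1 each), 1×isothiocyanato (-1 each); total -2. So Hg + (-2) = 0, giving Hg = +2.
Ligands are named alphabetically: bromo before isothiocyanato before pyridine before triphenylphosphine.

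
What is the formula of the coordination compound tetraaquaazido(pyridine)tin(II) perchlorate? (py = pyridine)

[Sn(H2O)4(N3)(py)]ClO4

Ligands: 1 pyridine (py, neutral), 4 aqua (H2O, neutral), 1 azido (N3, -1). Ligand charge sum = -1.
With Sn in oxidation state +2, the complex ion is [Sn...]^1+.
Charge balance with perchlorate (-1) requires 1 complex ion per 1 perchlorate.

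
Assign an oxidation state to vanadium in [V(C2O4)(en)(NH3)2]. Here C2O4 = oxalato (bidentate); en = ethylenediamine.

+2

No counter-ion: the bracketed complex is neutral.
Ligand charges: 2×NH3 neutral; 1×C2O4 = -2; 1×en neutral; sum -2.
V + (-2) = 0 ⇒ V is +2.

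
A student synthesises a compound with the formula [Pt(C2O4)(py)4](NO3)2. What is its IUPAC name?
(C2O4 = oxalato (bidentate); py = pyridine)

oxalatotetrakis(pyridine)platinum(IV) nitrate

The 2 nitrate counter-ions carry a total charge of -2, so each complex ion is 2+.
Ligand charges: 1×oxalato (-2 each), 4×pyridine (neutral); total -2. So Pt + (-2) = 2+, giving Pt = +4.
Ligands are named alphabetically: oxalato before pyridine.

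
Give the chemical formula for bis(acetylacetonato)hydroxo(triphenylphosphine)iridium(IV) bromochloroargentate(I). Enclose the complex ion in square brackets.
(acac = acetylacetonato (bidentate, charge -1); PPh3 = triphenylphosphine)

[Ir(acac)2(OH)(PPh3)][AgBrCl]

Cation [Ir…]: ligand charges -3, Ir(IV) ⇒ ion charge 1+.
Anion [Ag…]: ligand charges -2, Ag(I) ⇒ ion charge 1−.
One 1+ cation balances one 1− anion.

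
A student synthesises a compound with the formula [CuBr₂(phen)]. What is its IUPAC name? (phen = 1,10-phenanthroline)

dibromo(1,10-phenanthroline)copper(II)

There is no counter-ion, so the complex is neutral overall.
Ligand charges: 2×bromo (-1 each), 1×1,10-phenanthroline (neutral); total -2. So Cu + (-2) = 0, giving Cu = +2.
Ligands are named alphabetically: bromo before phenanthroline.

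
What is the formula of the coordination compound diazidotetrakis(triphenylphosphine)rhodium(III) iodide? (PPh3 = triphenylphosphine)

Ligands: 4 triphenylphosphine (PPh3, neutral), 2 azido (N3, -1). Ligand charge sum = -2.
With Rh in oxidation state +3, the complex ion is [Rh...]^1+.
Charge balance with iodide (-1) requires 1 complex ion per 1 iodide.

[Rh(N3)2(PPh3)4]I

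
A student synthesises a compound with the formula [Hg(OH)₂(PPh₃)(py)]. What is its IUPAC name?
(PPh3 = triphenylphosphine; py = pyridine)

There is no counter-ion, so the complex is neutral overall.
Ligand charges: 1×triphenylphosphine (neutral), 2×hydroxo (-1 each), 1×pyridine (neutral); total -2. So Hg + (-2) = 0, giving Hg = +2.
Ligands are named alphabetically: hydroxo before pyridine before triphenylphosphine.

dihydroxo(pyridine)(triphenylphosphine)mercury(II)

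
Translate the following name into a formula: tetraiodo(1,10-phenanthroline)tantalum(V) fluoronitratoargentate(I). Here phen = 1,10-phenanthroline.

Cation [Ta…]: ligand charges -4, Ta(V) ⇒ ion charge 1+.
Anion [Ag…]: ligand charges -2, Ag(I) ⇒ ion charge 1−.
One 1+ cation balances one 1− anion.

[TaI4(phen)][AgF(NO3)]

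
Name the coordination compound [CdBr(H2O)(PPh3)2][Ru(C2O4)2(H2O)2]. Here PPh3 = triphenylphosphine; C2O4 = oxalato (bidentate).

Both ions are complex: the cation is named first with the plain metal name, the anion second with the -ate form; each ion's ligands are alphabetised independently.
Cadmium is always +2 in its complexes; the cation's ligand charges sum to -1, so the complex cation is 1+.
A 1:1 salt means the anion carries the equal and opposite charge, 1−.
Anion: ligand charges sum to -4; for the ion to be 1−, Ru = +3.

aquabromobis(triphenylphosphine)cadmium(II) diaquadioxalatoruthenate(III)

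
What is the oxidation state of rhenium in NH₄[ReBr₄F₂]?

1 ammonium outside the brackets (+1 each) → the complex ion is 1−.
Ligand charges: 4×Br = -4; 2×F = -2; sum -6.
Re + (-6) = 1− ⇒ Re is +5.

+5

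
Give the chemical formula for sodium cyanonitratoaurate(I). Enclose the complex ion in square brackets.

Ligands: 1 nitrato (NO3, -1), 1 cyano (CN, -1). Ligand charge sum = -2.
With Au in oxidation state +1, the complex ion is [Au...]^1−.
Charge balance with sodium (+1) requires 1 complex ion per 1 sodium.

Na[Au(CN)(NO3)]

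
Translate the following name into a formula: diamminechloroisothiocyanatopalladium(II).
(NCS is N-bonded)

Ligands: 1 chloro (Cl, -1), 1 isothiocyanato (NCS, -1), 2 ammine (NH3, neutral). Ligand charge sum = -2.
With Pd in oxidation state +2, the complex ion is [Pd...].

[PdCl(NCS)(NH3)2]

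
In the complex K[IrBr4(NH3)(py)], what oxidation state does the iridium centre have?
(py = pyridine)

+3

1 potassium outside the brackets (+1 each) → the complex ion is 1−.
Ligand charges: 1×py neutral; 1×NH3 neutral; 4×Br = -4; sum -4.
Ir + (-4) = 1− ⇒ Ir is +3.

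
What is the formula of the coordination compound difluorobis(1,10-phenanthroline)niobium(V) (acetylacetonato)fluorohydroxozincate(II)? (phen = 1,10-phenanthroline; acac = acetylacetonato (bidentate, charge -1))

Cation [Nb…]: ligand charges -2, Nb(V) ⇒ ion charge 3+.
Anion [Zn…]: ligand charges -3, Zn(II) ⇒ ion charge 1−.

[NbF2(phen)2][Zn(acac)F(OH)]3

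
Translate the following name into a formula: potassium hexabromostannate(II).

K4[SnBr6]

Ligands: 6 bromo (Br, -1). Ligand charge sum = -6.
With Sn in oxidation state +2, the complex ion is [Sn...]^4−.
Charge balance with potassium (+1) requires 1 complex ion per 4 potassium.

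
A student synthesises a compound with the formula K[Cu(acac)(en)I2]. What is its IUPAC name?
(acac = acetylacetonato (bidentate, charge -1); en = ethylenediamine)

The 1 potassium counter-ion carries a total charge of +1, so each complex ion is 1−.
Ligand charges: 1×acetylacetonato (-1 each), 2×iodo (-1 each), 1×ethylenediamine (neutral); total -3. So Cu + (-3) = 1−, giving Cu = +2.
Ligands are named alphabetically: acetylacetonato before ethylenediamine before iodo.
The complex ion is anionic, so copper takes the -ate form cuprate(II).

potassium (acetylacetonato)(ethylenediamine)diiodocuprate(II)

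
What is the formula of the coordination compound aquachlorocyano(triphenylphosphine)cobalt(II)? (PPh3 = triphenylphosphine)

[CoCl(CN)(H2O)(PPh3)]

Ligands: 1 triphenylphosphine (PPh3, neutral), 1 aqua (H2O, neutral), 1 chloro (Cl, -1), 1 cyano (CN, -1). Ligand charge sum = -2.
With Co in oxidation state +2, the complex ion is [Co...].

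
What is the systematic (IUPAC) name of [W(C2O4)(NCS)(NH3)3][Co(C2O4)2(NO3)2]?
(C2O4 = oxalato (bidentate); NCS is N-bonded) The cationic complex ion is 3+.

The complex cation is given as 3+; its ligand charges sum to -3, so W = +6.
A 1:1 salt means the anion carries the equal and opposite charge, 3−.
Anion: ligand charges sum to -6; for the ion to be 3−, Co = +3.

triammineisothiocyanatooxalatotungsten(VI) dinitratodioxalatocobaltate(III)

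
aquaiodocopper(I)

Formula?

Ligands: 1 iodo (I, -1), 1 aqua (H2O, neutral). Ligand charge sum = -1.
With Cu in oxidation state +1, the complex ion is [Cu...].

[Cu(H2O)I]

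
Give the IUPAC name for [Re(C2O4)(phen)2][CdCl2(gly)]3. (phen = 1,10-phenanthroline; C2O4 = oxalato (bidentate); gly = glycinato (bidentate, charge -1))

Cadmium is always +2 in its complexes; the anion's ligand charges sum to -3, so the complex anion is 1−.
With 3 anions per cation, the cation must be 3×1 = 3+.
Cation: ligand charges sum to -2; for the ion to be 3+, Re = +5.

oxalatobis(1,10-phenanthroline)rhenium(V) dichloro(glycinato)cadmate(II)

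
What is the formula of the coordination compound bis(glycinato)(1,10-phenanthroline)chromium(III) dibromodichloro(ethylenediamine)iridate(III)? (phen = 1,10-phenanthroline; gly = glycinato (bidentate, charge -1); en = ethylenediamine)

Cation [Cr…]: ligand charges -2, Cr(III) ⇒ ion charge 1+.
Anion [Ir…]: ligand charges -4, Ir(III) ⇒ ion charge 1−.
One 1+ cation balances one 1− anion.

[Cr(gly)2(phen)][IrBr2Cl2(en)]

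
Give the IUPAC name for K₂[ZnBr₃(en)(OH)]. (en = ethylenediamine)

potassium tribromo(ethylenediamine)hydroxozincate(II)

The 2 potassium counter-ions carry a total charge of +2, so each complex ion is 2−.
Ligand charges: 3×bromo (-1 each), 1×hydroxo (-1 each), 1×ethylenediamine (neutral); total -4. So Zn + (-4) = 2−, giving Zn = +2.
The complex ion is anionic, so zinc takes the -ate form zincate(II).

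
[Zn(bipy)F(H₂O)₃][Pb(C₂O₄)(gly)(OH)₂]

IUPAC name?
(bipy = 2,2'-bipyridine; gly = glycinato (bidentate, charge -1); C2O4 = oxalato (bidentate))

triaqua(2,2'-bipyridine)fluorozinc(II) (glycinato)dihydroxooxalatoplumbate(IV)

Zinc is always +2 in its complexes; the cation's ligand charges sum to -1, so the complex cation is 1+.
A 1:1 salt means the anion carries the equal and opposite charge, 1−.
Anion: ligand charges sum to -5; for the ion to be 1−, Pb = +4.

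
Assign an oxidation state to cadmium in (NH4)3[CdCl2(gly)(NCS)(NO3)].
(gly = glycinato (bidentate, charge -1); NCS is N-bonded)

3 ammonium outside the brackets (+1 each) → the complex ion is 3−.
Ligand charges: 1×gly = -1; 1×NO3 = -1; 2×Cl = -2; 1×NCS = -1; sum -5.
Cd + (-5) = 3− ⇒ Cd is +2.

+2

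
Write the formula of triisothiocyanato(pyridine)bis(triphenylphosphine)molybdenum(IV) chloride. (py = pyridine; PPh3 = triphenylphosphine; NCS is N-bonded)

Ligands: 1 pyridine (py, neutral), 2 triphenylphosphine (PPh3, neutral), 3 isothiocyanato (NCS, -1). Ligand charge sum = -3.
With Mo in oxidation state +4, the complex ion is [Mo...]^1+.
Charge balance with chloride (-1) requires 1 complex ion per 1 chloride.

[Mo(NCS)3(PPh3)2(py)]Cl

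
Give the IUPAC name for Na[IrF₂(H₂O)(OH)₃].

The 1 sodium counter-ion carries a total charge of +1, so each complex ion is 1−.
Ligand charges: 1×aqua (neutral), 3×hydroxo (-1 each), 2×fluoro (-1 each); total -5. So Ir + (-5) = 1−, giving Ir = +4.
Ligands are named alphabetically: aqua before fluoro before hydroxo.
The complex ion is anionic, so iridium takes the -ate form iridate(IV).

sodium aquadifluorotrihydroxoiridate(IV)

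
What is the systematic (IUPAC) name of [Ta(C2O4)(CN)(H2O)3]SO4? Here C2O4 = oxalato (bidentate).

The 1 sulfate counter-ion carries a total charge of -2, so each complex ion is 2+.
Ligand charges: 1×cyano (-1 each), 3×aqua (neutral), 1×oxalato (-2 each); total -3. So Ta + (-3) = 2+, giving Ta = +5.
Ligands are named alphabetically: aqua before cyano before oxalato.

triaquacyanooxalatotantalum(V) sulfate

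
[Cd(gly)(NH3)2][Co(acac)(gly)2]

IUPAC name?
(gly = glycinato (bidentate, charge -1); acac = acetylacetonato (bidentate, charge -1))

diammine(glycinato)cadmium(II) (acetylacetonato)bis(glycinato)cobaltate(II)

Both ions are complex: the cation is named first with the plain metal name, the anion second with the -ate form; each ion's ligands are alphabetised independently.
Cadmium is always +2 in its complexes; the cation's ligand charges sum to -1, so the complex cation is 1+.
A 1:1 salt means the anion carries the equal and opposite charge, 1−.
Anion: ligand charges sum to -3; for the ion to be 1−, Co = +2.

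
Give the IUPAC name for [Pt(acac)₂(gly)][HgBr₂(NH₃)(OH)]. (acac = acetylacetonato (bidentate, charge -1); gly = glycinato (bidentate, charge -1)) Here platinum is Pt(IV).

bis(acetylacetonato)(glycinato)platinum(IV) amminedibromohydroxomercurate(II)

Pt is given as +4; the cation's ligand charges sum to -3, so the complex cation is 1+.
A 1:1 salt means the anion carries the equal and opposite charge, 1−.
Anion: ligand charges sum to -3; for the ion to be 1−, Hg = +2.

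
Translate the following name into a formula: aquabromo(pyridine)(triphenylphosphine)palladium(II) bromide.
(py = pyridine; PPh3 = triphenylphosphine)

[PdBr(H2O)(PPh3)(py)]Br

Ligands: 1 aqua (H2O, neutral), 1 pyridine (py, neutral), 1 bromo (Br, -1), 1 triphenylphosphine (PPh3, neutral). Ligand charge sum = -1.
With Pd in oxidation state +2, the complex ion is [Pd...]^1+.
Charge balance with bromide (-1) requires 1 complex ion per 1 bromide.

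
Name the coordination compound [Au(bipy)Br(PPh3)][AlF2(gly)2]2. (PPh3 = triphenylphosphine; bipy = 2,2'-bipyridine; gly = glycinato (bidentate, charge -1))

(2,2'-bipyridine)bromo(triphenylphosphine)gold(III) difluorobis(glycinato)aluminate(III)

Both ions are complex: the cation is named first with the plain metal name, the anion second with the -ate form; each ion's ligands are alphabetised independently.
Aluminium is always +3 in its complexes; the anion's ligand charges sum to -4, so the complex anion is 1−.
With 2 anions per cation, the cation must be 2×1 = 2+.
Cation: ligand charges sum to -1; for the ion to be 2+, Au = +3.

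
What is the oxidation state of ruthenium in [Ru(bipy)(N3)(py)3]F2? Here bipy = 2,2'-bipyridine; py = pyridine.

2 fluoride outside the brackets (-1 each) → the complex ion is 2+.
Ligand charges: 1×bipy neutral; 1×N3 = -1; 3×py neutral; sum -1.
Ru + (-1) = 2+ ⇒ Ru is +3.

+3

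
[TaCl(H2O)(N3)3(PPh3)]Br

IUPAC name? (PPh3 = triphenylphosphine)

The 1 bromide counter-ion carries a total charge of -1, so each complex ion is 1+.
Ligand charges: 1×chloro (-1 each), 1×aqua (neutral), 1×triphenylphosphine (neutral), 3×azido (-1 each); total -4. So Ta + (-4) = 1+, giving Ta = +5.
Ligands are named alphabetically: aqua before azido before chloro before triphenylphosphine.

aquatriazidochloro(triphenylphosphine)tantalum(V) bromide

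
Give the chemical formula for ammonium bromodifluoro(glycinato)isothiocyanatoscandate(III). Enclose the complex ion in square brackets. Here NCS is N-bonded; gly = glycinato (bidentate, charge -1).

(NH4)2[ScBrF2(gly)(NCS)]

Ligands: 1 bromo (Br, -1), 1 isothiocyanato (NCS, -1), 1 glycinato (gly, -1), 2 fluoro (F, -1). Ligand charge sum = -5.
Charge balance with ammonium (+1) requires 1 complex ion per 2 ammonium.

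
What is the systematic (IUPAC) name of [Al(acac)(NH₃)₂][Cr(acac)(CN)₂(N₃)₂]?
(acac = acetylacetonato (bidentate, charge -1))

Both ions are complex: the cation is named first with the plain metal name, the anion second with the -ate form; each ion's ligands are alphabetised independently.
Aluminium is always +3 in its complexes; the cation's ligand charges sum to -1, so the complex cation is 2+.
A 1:1 salt means the anion carries the equal and opposite charge, 2−.
Anion: ligand charges sum to -5; for the ion to be 2−, Cr = +3.

(acetylacetonato)diamminealuminium(III) (acetylacetonato)diazidodicyanochromate(III)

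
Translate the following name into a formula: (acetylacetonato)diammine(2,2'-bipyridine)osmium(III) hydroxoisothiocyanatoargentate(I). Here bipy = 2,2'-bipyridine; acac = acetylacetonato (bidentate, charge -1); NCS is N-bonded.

[Os(acac)(bipy)(NH3)2][Ag(NCS)(OH)]2

Cation [Os…]: ligand charges -1, Os(III) ⇒ ion charge 2+.
Anion [Ag…]: ligand charges -2, Ag(I) ⇒ ion charge 1−.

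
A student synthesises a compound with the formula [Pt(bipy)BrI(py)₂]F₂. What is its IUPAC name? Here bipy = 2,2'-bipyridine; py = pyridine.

(2,2'-bipyridine)bromoiodobis(pyridine)platinum(IV) fluoride

The 2 fluoride counter-ions carry a total charge of -2, so each complex ion is 2+.
Ligand charges: 1×bromo (-1 each), 1×2,2'-bipyridine (neutral), 1×iodo (-1 each), 2×pyridine (neutral); total -2. So Pt + (-2) = 2+, giving Pt = +4.
Ligands are named alphabetically: bipyridine before bromo before iodo before pyridine.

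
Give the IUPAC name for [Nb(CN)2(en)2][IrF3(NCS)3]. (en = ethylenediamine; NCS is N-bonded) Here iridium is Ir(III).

dicyanobis(ethylenediamine)niobium(V) trifluorotriisothiocyanatoiridate(III)

Both ions are complex: the cation is named first with the plain metal name, the anion second with the -ate form; each ion's ligands are alphabetised independently.
Ir is given as +3; the anion's ligand charges sum to -6, so the complex anion is 3−.
A 1:1 salt means the cation carries the equal and opposite charge, 3+.
Cation: ligand charges sum to -2; for the ion to be 3+, Nb = +5.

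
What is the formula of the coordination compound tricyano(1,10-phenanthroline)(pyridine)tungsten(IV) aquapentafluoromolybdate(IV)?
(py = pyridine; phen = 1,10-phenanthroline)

Cation [W…]: ligand charges -3, W(IV) ⇒ ion charge 1+.
Anion [Mo…]: ligand charges -5, Mo(IV) ⇒ ion charge 1−.
One 1+ cation balances one 1− anion.

[W(CN)3(phen)(py)][MoF5(H2O)]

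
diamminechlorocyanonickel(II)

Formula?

[NiCl(CN)(NH3)2]

Ligands: 2 ammine (NH3, neutral), 1 cyano (CN, -1), 1 chloro (Cl, -1). Ligand charge sum = -2.
With Ni in oxidation state +2, the complex ion is [Ni...].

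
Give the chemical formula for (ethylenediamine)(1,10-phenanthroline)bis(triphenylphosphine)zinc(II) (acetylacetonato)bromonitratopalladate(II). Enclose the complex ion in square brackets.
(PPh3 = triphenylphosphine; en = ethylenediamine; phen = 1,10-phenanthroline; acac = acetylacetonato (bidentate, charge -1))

[Zn(en)(phen)(PPh3)2][Pd(acac)Br(NO3)]2

Cation [Zn…]: ligand charges 0, Zn(II) ⇒ ion charge 2+.
Anion [Pd…]: ligand charges -3, Pd(II) ⇒ ion charge 1−.
One 2+ cation requires 2 of the 1− anion.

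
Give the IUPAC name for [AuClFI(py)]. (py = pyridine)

chlorofluoroiodo(pyridine)gold(III)

There is no counter-ion, so the complex is neutral overall.
Ligand charges: 1×fluoro (-1 each), 1×chloro (-1 each), 1×pyridine (neutral), 1×iodo (-1 each); total -3. So Au + (-3) = 0, giving Au = +3.
Ligands are named alphabetically: chloro before fluoro before iodo before pyridine.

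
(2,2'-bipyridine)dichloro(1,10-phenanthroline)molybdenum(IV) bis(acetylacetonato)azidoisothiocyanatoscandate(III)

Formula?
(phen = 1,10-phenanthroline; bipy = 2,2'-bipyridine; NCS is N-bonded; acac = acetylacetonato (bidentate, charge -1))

[Mo(bipy)Cl2(phen)][Sc(acac)2(N3)(NCS)]2

Cation [Mo…]: ligand charges -2, Mo(IV) ⇒ ion charge 2+.
Anion [Sc…]: ligand charges -4, Sc(III) ⇒ ion charge 1−.
One 2+ cation requires 2 of the 1− anion.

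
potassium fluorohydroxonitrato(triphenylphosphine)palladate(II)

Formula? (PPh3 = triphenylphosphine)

K[PdF(NO3)(OH)(PPh3)]

Ligands: 1 fluoro (F, -1), 1 triphenylphosphine (PPh3, neutral), 1 nitrato (NO3, -1), 1 hydroxo (OH, -1). Ligand charge sum = -3.
Charge balance with potassium (+1) requires 1 complex ion per 1 potassium.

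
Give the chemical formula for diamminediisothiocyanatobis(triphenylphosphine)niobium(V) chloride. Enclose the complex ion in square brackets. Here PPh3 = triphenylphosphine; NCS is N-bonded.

Ligands: 2 triphenylphosphine (PPh3, neutral), 2 isothiocyanato (NCS, -1), 2 ammine (NH3, neutral). Ligand charge sum = -2.
With Nb in oxidation state +5, the complex ion is [Nb...]^3+.
Charge balance with chloride (-1) requires 1 complex ion per 3 chloride.

[Nb(NCS)2(NH3)2(PPh3)2]Cl3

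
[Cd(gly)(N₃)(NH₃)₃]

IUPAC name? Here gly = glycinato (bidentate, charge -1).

triammineazido(glycinato)cadmium(II)

There is no counter-ion, so the complex is neutral overall.
Ligand charges: 1×glycinato (-1 each), 1×azido (-1 each), 3×ammine (neutral); total -2. So Cd + (-2) = 0, giving Cd = +2.
Ligands are named alphabetically: ammine before azido before glycinato.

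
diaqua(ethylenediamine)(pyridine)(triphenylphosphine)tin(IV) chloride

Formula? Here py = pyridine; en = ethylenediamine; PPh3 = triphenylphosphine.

Ligands: 1 pyridine (py, neutral), 1 ethylenediamine (en, neutral), 1 triphenylphosphine (PPh3, neutral), 2 aqua (H2O, neutral). Ligand charge sum = 0.
With Sn in oxidation state +4, the complex ion is [Sn...]^4+.
Charge balance with chloride (-1) requires 1 complex ion per 4 chloride.

[Sn(en)(H2O)2(PPh3)(py)]Cl4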